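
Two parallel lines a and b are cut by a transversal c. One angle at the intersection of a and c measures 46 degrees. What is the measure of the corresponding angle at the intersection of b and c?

Corresponding angles are equal: 46 degrees.

46 degrees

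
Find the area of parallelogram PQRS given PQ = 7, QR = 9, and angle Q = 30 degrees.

Area = a * b * sin(theta)
Area = 7 * 9 * sin(30 degrees)
Area = 63 * 1/2
Area = 63/2

63/2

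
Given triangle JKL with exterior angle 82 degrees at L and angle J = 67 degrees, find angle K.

angle K = 82 - 67 = 15 degrees (exterior angle theorem).

15 degrees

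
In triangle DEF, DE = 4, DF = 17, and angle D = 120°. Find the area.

When two sides and the included angle are known, the area formula is (1/2)ab sin(C).
The height from one side to the opposite vertex is 17 sin(120°) = 17*sqrt(3)/2.
Area = (1/2) * 4 * 17*sqrt(3)/2 = 17*sqrt(3).

17*sqrt(3)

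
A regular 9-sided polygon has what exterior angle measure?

Each exterior angle of a regular n-gon is 360 / n.
For n = 9: 360 / 9 = 40 degrees.

40 degrees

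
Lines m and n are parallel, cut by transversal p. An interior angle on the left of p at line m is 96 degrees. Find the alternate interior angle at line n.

Alternate interior angles lie on opposite sides of the transversal, between the parallel lines.
By the alternate interior angle theorem, they are equal: 96 degrees.

96 degrees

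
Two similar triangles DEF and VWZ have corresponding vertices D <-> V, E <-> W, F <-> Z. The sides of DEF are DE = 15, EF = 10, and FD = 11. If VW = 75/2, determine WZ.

Since the triangles are similar, the ratio of corresponding sides is constant.
Scale factor k = VW / DE = 75/2 / 15 = 5/2
WZ = k * EF = 5/2 * 10 = 25

25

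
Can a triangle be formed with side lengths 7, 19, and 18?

Yes.
The triangle inequality requires that the sum of any two sides exceeds the third.
Here 7 + 18 = 25 > 19, so the condition is met.

Yes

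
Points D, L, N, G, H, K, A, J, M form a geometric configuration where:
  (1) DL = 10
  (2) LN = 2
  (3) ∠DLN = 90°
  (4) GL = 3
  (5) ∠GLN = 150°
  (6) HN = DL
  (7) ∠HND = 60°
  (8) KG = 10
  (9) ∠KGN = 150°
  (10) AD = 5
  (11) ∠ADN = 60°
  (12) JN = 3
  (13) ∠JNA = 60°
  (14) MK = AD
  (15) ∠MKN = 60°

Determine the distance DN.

Step 1: By the law of cosines on triangle DLN: DN² = 10² + 2² − 2·10·2·cos(90°) = 104, so DN = 2·√26.

Therefore, the length of DN = 2·√26.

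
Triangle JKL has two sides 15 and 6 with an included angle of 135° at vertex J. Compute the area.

When two sides and the included angle are known, the area formula is (1/2)ab sin(C).
The height from one side to the opposite vertex is 6 sin(135°) = 3*sqrt(2).
Area = (1/2) * 15 * 3*sqrt(2) = 45*sqrt(2)/2.

45*sqrt(2)/2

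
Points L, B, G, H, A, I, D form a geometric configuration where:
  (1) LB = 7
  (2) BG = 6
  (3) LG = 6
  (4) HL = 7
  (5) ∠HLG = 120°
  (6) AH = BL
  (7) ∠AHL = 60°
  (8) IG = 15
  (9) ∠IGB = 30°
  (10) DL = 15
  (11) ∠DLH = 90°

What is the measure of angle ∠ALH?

From the given relations: AH = BL = 7.
Step 1: By the law of cosines on triangle LHA: LA² = 7² + 7² − 2·7·7·cos(60°) = 49, so LA = 7.
Step 2: By the inverse law of cosines on triangle ALH: cos(∠ALH) = (7² + 7² − 7²) / (2·7·7) = 49/98 = 0.5, so ∠ALH = 60°.

Therefore, the measure of angle ∠ALH = 60°.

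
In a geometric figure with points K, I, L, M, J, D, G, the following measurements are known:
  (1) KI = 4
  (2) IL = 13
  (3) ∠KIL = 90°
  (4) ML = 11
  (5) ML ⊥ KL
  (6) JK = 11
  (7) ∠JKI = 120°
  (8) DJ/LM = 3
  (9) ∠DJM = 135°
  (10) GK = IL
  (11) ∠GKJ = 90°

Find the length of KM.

Step 1: By the law of cosines on triangle LIK: LK² = 13² + 4² − 2·13·4·cos(90°) = 185, so LK = √185.
Step 2: By the law of cosines on triangle KLM: KM² = √185² + 11² − 2·√185·11·cos(90°) = 306, so KM = 3·√34.

Therefore, the length of KM = 3·√34.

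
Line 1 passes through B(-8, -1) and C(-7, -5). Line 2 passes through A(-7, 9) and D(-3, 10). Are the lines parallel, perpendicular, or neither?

Slope of line 1: m1 = (-5 - -1)/(-7 - -8) = -4/1 = -4
Slope of line 2: m2 = (10 - 9)/(-3 - -7) = 1/4 = 1/4
m1 * m2 = (-4) * (1/4) = -1 = -1, so the lines are perpendicular.

Perpendicular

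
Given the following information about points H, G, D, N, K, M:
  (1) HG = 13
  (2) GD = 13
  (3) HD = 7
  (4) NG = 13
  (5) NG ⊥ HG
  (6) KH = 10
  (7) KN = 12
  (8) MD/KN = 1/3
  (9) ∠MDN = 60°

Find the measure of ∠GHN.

Step 1: By the law of cosines on triangle HGN: HN² = 13² + 13² − 2·13·13·cos(90°) = 338, so HN = 13·√2.
Step 2: By the inverse law of cosines on triangle GHN: cos(∠GHN) = (13² + (13·√2)² − 13²) / (2·13·13·√2) = 338/478 = 0.7071, so ∠GHN = 45°.

Therefore, the measure of angle ∠GHN = 45°.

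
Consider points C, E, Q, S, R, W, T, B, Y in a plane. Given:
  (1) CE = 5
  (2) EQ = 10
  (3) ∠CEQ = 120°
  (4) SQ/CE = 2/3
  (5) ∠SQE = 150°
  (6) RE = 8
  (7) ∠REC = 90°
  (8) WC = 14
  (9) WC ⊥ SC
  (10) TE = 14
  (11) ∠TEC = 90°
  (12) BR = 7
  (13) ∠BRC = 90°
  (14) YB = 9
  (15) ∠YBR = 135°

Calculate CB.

Step 1: By the law of cosines on triangle CER: CR² = 5² + 8² − 2·5·8·cos(90°) = 89, so CR = √89.
Step 2: By the law of cosines on triangle CRB: CB² = √89² + 7² − 2·√89·7·cos(90°) = 138, so CB = √138.

Therefore, the length of CB = √138.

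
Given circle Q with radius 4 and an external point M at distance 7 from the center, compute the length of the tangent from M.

Let T be the point of tangency. Then QT ⊥ MT (radius ⊥ tangent).
In right triangle QTM: QM² = QT² + MT²
7² = 4² + MT²
MT² = 33, MT = sqrt(33)

sqrt(33)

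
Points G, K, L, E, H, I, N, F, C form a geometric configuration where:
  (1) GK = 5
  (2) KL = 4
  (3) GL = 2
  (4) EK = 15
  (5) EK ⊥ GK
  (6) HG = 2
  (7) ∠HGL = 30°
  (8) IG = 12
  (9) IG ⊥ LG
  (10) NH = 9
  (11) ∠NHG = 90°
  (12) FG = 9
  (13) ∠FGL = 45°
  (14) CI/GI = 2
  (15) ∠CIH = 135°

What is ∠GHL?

Step 1: By the law of cosines on triangle HGL: HL² = 2² + 2² − 2·2·2·cos(30°) = 1.07, so HL ≈ 1.04.
Step 2: By the inverse law of cosines on triangle GHL: cos(∠GHL) = (2² + 1.04² − 2²) / (2·2·1.04) = 1.07/4.14 = 0.2588, so ∠GHL = 75°.

Therefore, the measure of angle ∠GHL = 75°.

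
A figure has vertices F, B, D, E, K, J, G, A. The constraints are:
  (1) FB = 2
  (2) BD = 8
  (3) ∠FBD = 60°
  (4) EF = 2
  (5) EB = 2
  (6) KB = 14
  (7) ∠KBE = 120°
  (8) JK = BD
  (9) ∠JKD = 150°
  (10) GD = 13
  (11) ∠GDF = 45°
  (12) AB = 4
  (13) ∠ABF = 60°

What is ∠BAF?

Step 1: By the law of cosines on triangle ABF: AF² = 4² + 2² − 2·4·2·cos(60°) = 12, so AF = 2·√3.
Step 2: By the inverse law of cosines on triangle BAF: cos(∠BAF) = (4² + (2·√3)² − 2²) / (2·4·2·√3) = 24/27.71 = 0.866, so ∠BAF = 30°.

Therefore, the measure of angle ∠BAF = 30°.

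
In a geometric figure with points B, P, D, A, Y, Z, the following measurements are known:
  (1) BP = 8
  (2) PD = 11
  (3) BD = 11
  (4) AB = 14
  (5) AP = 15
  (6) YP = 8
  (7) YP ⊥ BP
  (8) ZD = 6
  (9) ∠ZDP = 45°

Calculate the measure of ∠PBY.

Step 1: By the law of cosines on triangle BPY: BY² = 8² + 8² − 2·8·8·cos(90°) = 128, so BY = 8·√2.
Step 2: By the inverse law of cosines on triangle PBY: cos(∠PBY) = (8² + (8·√2)² − 8²) / (2·8·8·√2) = 128/181.02 = 0.7071, so ∠PBY = 45°.

Therefore, the measure of angle ∠PBY = 45°.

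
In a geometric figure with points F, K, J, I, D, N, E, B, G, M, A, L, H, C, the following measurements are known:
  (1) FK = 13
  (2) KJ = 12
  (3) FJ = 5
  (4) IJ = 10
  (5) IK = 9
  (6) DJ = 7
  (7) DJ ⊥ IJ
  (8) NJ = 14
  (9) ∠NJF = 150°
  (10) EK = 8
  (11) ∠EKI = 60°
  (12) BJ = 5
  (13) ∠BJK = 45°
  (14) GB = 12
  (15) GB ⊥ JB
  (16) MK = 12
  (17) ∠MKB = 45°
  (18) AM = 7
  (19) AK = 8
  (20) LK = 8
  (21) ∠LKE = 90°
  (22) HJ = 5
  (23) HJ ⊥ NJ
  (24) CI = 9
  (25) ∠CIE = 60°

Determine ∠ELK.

Step 1: By the law of cosines on triangle LKE: LE² = 8² + 8² − 2·8·8·cos(90°) = 128, so LE = 8·√2.
Step 2: By the inverse law of cosines on triangle ELK: cos(∠ELK) = ((8·√2)² + 8² − 8²) / (2·8·√2·8) = 128/181.02 = 0.7071, so ∠ELK = 45°.

Therefore, the measure of angle ∠ELK = 45°.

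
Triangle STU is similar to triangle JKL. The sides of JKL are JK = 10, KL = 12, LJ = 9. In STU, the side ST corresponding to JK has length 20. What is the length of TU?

Similar triangles have proportional sides. Setting up the proportion:
ST / JK = TU / KL
20 / 10 = TU / 12
TU = 12 * 20 / 10 = 24.

24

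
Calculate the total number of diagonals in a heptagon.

Total line segments between 7 vertices = C(7,2) = 21.
Subtract the 7 sides: 21 - 7 = 14 diagonals.

14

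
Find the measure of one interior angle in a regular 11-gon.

Each interior angle of a regular n-gon is (n - 2) * 180 / n.
For n = 11: (11 - 2) * 180 / 11 = 1620/11 = 1620/11 degrees.

1620/11 degrees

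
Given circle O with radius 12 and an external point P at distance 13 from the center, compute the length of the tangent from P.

tangent = √(d² - r²) = √(13² - 12²) = √(169 - 144) = √25 = 5

5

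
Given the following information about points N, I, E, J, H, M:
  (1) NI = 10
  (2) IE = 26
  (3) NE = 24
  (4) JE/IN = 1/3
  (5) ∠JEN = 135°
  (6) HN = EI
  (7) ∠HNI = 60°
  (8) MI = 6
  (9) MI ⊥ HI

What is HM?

From the given relations: HN = EI = 26.
Step 1: By the law of cosines on triangle HNI: HI² = 26² + 10² − 2·26·10·cos(60°) = 516, so HI = 2·√129.
Step 2: By the law of cosines on triangle HIM: HM² = (2·√129)² + 6² − 2·2·√129·6·cos(90°) = 552, so HM = 2·√138.

Therefore, the length of HM = 2·√138.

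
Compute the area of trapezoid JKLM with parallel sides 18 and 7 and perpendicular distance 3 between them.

A trapezoid's area equals the midsegment times the height.
The midsegment is (18 + 7) / 2 = 25/2.
Area = 25/2 * 3 = 75/2.

75/2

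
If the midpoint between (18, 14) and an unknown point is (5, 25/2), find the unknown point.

Using the midpoint formula: M = ((x1 + x2)/2, (y1 + y2)/2)
We know M = (5, 25/2) and P = (18, 14)
For x: 5 = (18 + x2)/2, so x2 = 2*5 - 18 = -8
For y: 25/2 = (14 + y2)/2, so y2 = 2*25/2 - 14 = 11
R = (-8, 11)

(-8, 11)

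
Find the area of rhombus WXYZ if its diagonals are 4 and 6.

The diagonals of a rhombus divide it into four right triangles.
Each triangle has legs 4/ 2 = 2 and 6/2 = 3, so each has area (1/2)*2*3 = 3.
Four such triangles give total area = (d1 * d2) / 2 = 12.

12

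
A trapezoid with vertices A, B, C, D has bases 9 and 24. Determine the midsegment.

midsegment = (9 + 24) / 2 = 33 / 2 = 33/2

33/2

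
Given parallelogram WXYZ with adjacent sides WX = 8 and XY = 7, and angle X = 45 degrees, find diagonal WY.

The diagonal of a parallelogram can be found by treating two adjacent sides and the diagonal as a triangle.
Applying the law of cosines with sides 8, 7 and included angle 45°:
d^2 = 64 + 49 - 112*cos(45°) = 113 - 56*sqrt(2)
d = sqrt(113 - 56*sqrt(2))

sqrt(113 - 56*sqrt(2))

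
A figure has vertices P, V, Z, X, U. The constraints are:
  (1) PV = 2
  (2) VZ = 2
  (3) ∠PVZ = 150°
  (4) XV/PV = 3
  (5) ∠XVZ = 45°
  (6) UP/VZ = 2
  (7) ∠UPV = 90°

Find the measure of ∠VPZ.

Step 1: By the law of cosines on triangle PVZ: PZ² = 2² + 2² − 2·2·2·cos(150°) = 14.93, so PZ ≈ 3.86.
Step 2: By the inverse law of cosines on triangle VPZ: cos(∠VPZ) = (2² + 3.86² − 2²) / (2·2·3.86) = 14.93/15.45 = 0.9659, so ∠VPZ = 15°.

Therefore, the measure of angle ∠VPZ = 15°.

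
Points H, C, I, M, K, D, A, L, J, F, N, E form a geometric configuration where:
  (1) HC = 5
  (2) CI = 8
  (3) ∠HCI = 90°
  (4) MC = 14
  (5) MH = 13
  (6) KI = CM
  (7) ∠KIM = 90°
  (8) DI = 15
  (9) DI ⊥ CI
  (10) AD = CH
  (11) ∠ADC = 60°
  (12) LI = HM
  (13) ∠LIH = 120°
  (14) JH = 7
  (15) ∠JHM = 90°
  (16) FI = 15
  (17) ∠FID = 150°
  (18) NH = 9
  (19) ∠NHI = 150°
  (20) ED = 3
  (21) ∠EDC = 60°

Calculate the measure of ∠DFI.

Step 1: By the law of cosines on triangle FID: FD² = 15² + 15² − 2·15·15·cos(150°) = 839.71, so FD ≈ 28.98.
Step 2: By the inverse law of cosines on triangle DFI: cos(∠DFI) = (28.98² + 15² − 15²) / (2·28.98·15) = 839.71/869.33 = 0.9659, so ∠DFI = 15°.

Therefore, the measure of angle ∠DFI = 15°.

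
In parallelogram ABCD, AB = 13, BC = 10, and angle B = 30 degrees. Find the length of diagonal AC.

Law of cosines: d^2 = 13^2 + 10^2 - 2(13)(10)cos(30°) = 269 - 130*sqrt(3), so d = sqrt(269 - 130*sqrt(3)).

sqrt(269 - 130*sqrt(3))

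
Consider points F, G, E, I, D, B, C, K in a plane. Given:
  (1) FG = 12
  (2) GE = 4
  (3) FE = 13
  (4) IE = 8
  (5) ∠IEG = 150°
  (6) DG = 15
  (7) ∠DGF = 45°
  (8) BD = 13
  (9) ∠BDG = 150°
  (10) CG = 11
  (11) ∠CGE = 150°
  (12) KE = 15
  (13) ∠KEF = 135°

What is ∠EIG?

Step 1: By the law of cosines on triangle IEG: IG² = 8² + 4² − 2·8·4·cos(150°) = 135.43, so IG ≈ 11.64.
Step 2: By the inverse law of cosines on triangle EIG: cos(∠EIG) = (8² + 11.64² − 4²) / (2·8·11.64) = 183.43/186.2 = 0.9851, so ∠EIG = 9.9°.

Therefore, the measure of angle ∠EIG = 9.9°.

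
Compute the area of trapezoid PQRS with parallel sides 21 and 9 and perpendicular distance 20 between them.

A trapezoid's area equals the midsegment times the height.
The midsegment is (21 + 9) / 2 = 15.
Area = 15 * 20 = 300.

300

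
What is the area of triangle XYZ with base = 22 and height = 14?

Area = (1/2)(22)(14) = 154

154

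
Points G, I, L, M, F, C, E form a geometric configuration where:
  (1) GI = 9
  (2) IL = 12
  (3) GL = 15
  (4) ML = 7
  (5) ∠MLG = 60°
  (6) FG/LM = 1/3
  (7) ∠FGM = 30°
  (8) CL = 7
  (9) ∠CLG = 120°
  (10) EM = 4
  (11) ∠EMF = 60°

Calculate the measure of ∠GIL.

Step 1: By the inverse law of cosines on triangle GIL: cos(∠GIL) = (9² + 12² − 15²) / (2·9·12) = 0/216 = 0, so ∠GIL = 90°.

Therefore, the measure of angle ∠GIL = 90°.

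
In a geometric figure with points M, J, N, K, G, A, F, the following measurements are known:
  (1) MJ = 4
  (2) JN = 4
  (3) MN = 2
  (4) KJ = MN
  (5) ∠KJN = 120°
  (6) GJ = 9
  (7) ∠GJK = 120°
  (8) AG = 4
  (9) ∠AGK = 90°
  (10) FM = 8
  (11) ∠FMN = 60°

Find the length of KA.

From the given relations: KJ = MN = 2.
Step 1: By the law of cosines on triangle GJK: GK² = 9² + 2² − 2·9·2·cos(120°) = 103, so GK = √103.
Step 2: By the law of cosines on triangle KGA: KA² = √103² + 4² − 2·√103·4·cos(90°) = 119, so KA = √119.

Therefore, the length of KA = √119.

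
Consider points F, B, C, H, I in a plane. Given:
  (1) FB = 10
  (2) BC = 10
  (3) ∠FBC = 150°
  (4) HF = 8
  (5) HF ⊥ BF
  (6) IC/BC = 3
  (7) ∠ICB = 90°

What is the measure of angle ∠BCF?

Step 1: By the law of cosines on triangle CBF: CF² = 10² + 10² − 2·10·10·cos(150°) = 373.21, so CF ≈ 19.32.
Step 2: By the inverse law of cosines on triangle BCF: cos(∠BCF) = (10² + 19.32² − 10²) / (2·10·19.32) = 373.21/386.37 = 0.9659, so ∠BCF = 15°.

Therefore, the measure of angle ∠BCF = 15°.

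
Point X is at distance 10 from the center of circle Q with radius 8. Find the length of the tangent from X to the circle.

tangent = √(d² - r²) = √(10² - 8²) = √(100 - 64) = √36 = 6

6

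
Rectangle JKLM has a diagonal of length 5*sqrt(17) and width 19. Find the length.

The diagonal of a rectangle forms a right triangle with the two sides.
Rearranging the Pythagorean theorem: missing side = sqrt(d^2 - known^2).
= sqrt(425 - 361) = sqrt(64) = 8.

8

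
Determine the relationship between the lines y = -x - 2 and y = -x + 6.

Slope of line 1: m1 = -1
Slope of line 2: m2 = -1
m1 = m2, so the lines are parallel.

Parallel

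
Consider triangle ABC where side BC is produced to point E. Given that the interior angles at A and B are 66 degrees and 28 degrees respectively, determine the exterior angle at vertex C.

By the exterior angle theorem, an exterior angle of a triangle equals the sum of the two remote interior angles.
Exterior angle = angle A + angle B
Exterior angle = 66 + 28 = 94 degrees

94 degrees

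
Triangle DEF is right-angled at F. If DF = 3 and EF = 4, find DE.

In a right triangle, the square of the hypotenuse equals the sum of the squares of the two legs.
The legs are 3 and 4, so the hypotenuse = sqrt(9 + 16) = sqrt(25) = 5.

5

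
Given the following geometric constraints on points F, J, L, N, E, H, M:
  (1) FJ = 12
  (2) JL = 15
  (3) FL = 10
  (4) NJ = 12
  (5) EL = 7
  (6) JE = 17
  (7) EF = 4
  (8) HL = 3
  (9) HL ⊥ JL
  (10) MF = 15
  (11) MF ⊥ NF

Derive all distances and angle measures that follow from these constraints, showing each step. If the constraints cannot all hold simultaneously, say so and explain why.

These constraints are not satisfiable: by the triangle inequality in triangle FJE, (1) FJ = 12 and (7) EF = 4 force JE ≤ 12 + 4 = 16, but (6) says JE = 17. No planar figure meets all of them, so nothing further can be derived.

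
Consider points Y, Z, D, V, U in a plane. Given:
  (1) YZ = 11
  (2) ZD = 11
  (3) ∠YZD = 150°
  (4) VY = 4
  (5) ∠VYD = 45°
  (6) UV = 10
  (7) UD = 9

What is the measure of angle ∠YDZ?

Step 1: By the law of cosines on triangle DZY: DY² = 11² + 11² − 2·11·11·cos(150°) = 451.58, so DY ≈ 21.25.
Step 2: By the inverse law of cosines on triangle YDZ: cos(∠YDZ) = (21.25² + 11² − 11²) / (2·21.25·11) = 451.58/467.51 = 0.9659, so ∠YDZ = 15°.

Therefore, the measure of angle ∠YDZ = 15°.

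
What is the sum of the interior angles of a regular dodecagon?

The sum of interior angles of an n-sided polygon is (n - 2) * 180.
For n = 12: (12 - 2) * 180 = 10 * 180 = 1800 degrees.

1800 degrees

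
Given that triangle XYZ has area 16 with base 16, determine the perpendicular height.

height = 2 * 16 / 16 = 2

2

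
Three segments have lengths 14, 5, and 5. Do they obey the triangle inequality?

The longest side is 14. The other two sides sum to 5 + 5 = 10.
Since 10 ≤ 14, the two shorter sides cannot reach around to close the triangle.

No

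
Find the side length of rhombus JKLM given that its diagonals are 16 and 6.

Half-diagonals are 8 and 3. side = sqrt(8^2 + 3^2) = sqrt(73)

sqrt(73)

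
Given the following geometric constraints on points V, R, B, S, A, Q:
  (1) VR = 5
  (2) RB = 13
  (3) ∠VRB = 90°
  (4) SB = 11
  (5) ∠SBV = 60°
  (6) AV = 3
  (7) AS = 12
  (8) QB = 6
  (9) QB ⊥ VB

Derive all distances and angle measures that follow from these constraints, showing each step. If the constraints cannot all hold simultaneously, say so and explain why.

The constraints are consistent.

Step 1: From VR = 5, RB = 13, and ∠VRB = 90°, by the law of cosines:
  VB² = VR² + RB² - 2·VR·RB·cos(90°) = 25 + 169 - 0 = 194
  VB = √194

Step 2: From VB = √194, BS = 11, and ∠VBS = 60°, by the law of cosines:
  VS² = VB² + BS² - 2·VB·BS·cos(60°) = 194 + 121 - 153.2 = 161.8
  VS ≈ 12.72

Step 3: From VB = √194, BQ = 6, and ∠VBQ = 90°, by the law of cosines:
  VQ² = VB² + BQ² - 2·VB·BQ·cos(90°) = 194 + 36 - 0 = 230
  VQ ≈ 15.17

Step 4: From VB = √194, VR = 5, BR = 13, by the inverse law of cosines:
  cos(∠BVR) = (VB² + VR² - BR²) / (2·VB·VR)
  ∠BVR = 68.96°

Step 5: From BR = 13, BV = √194, RV = 5, by the inverse law of cosines:
  cos(∠RBV) = (BR² + BV² - RV²) / (2·BR·BV)
  ∠RBV = 21.04°

Step 6: From VA = 3, VS = 12.72, AS = 12, by the inverse law of cosines:
  cos(∠AVS) = (VA² + VS² - AS²) / (2·VA·VS)
  ∠AVS = 69.45°

Step 7: From VB = √194, VQ = 15.17, BQ = 6, by the inverse law of cosines:
  cos(∠BVQ) = (VB² + VQ² - BQ²) / (2·VB·VQ)
  ∠BVQ = 23.31°

Step 8: From VB = √194, VS = 12.72, BS = 11, by the inverse law of cosines:
  cos(∠BVS) = (VB² + VS² - BS²) / (2·VB·VS)
  ∠BVS = 48.5°

Step 9: From SA = 12, SV = 12.72, AV = 3, by the inverse law of cosines:
  cos(∠ASV) = (SA² + SV² - AV²) / (2·SA·SV)
  ∠ASV = 13.54°

Step 10: From SB = 11, SV = 12.72, BV = √194, by the inverse law of cosines:
  cos(∠BSV) = (SB² + SV² - BV²) / (2·SB·SV)
  ∠BSV = 71.5°

Step 11: From AS = 12, AV = 3, SV = 12.72, by the inverse law of cosines:
  cos(∠SAV) = (AS² + AV² - SV²) / (2·AS·AV)
  ∠SAV = 97.01°

Step 12: From QB = 6, QV = 15.17, BV = √194, by the inverse law of cosines:
  cos(∠BQV) = (QB² + QV² - BV²) / (2·QB·QV)
  ∠BQV = 66.69°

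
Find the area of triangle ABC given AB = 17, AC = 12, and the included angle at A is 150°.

Area = (1/2) * AB * AC * sin(A)
Area = (1/2) * 17 * 12 * sin(150°)
Area = (1/2) * 17 * 12 * 1/2
Area = 51

51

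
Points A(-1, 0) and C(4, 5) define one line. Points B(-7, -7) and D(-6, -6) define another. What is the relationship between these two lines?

Slope of line 1: m1 = (5 - 0)/(4 - -1) = 5/5 = 1
Slope of line 2: m2 = (-6 - -7)/(-6 - -7) = 1/1 = 1
Since m1 = m2 = 1, the lines are parallel.

Parallel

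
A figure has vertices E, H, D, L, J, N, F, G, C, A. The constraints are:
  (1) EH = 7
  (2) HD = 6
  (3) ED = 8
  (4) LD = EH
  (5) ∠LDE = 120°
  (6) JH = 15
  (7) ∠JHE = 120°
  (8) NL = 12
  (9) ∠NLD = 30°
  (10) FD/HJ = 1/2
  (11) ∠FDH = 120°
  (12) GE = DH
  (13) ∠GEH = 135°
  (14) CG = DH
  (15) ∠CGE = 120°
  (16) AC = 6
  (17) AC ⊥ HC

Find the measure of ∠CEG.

From the given relations: GE = DH = 6; CG = DH = 6.
Step 1: By the law of cosines on triangle EGC: EC² = 6² + 6² − 2·6·6·cos(120°) = 108, so EC = 6·√3.
Step 2: By the inverse law of cosines on triangle CEG: cos(∠CEG) = ((6·√3)² + 6² − 6²) / (2·6·√3·6) = 108/124.71 = 0.866, so ∠CEG = 30°.

Therefore, the measure of angle ∠CEG = 30°.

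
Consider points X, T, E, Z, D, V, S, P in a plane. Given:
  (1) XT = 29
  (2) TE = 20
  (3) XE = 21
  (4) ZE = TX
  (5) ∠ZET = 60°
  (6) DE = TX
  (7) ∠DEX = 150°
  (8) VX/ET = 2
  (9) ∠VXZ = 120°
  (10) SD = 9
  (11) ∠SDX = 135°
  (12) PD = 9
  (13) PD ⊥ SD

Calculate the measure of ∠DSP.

Step 1: By the law of cosines on triangle SDP: SP² = 9² + 9² − 2·9·9·cos(90°) = 162, so SP = 9·√2.
Step 2: By the inverse law of cosines on triangle DSP: cos(∠DSP) = (9² + (9·√2)² − 9²) / (2·9·9·√2) = 162/229.1 = 0.7071, so ∠DSP = 45°.

Therefore, the measure of angle ∠DSP = 45°.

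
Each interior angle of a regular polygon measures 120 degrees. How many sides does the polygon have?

Each interior angle of a regular n-gon is (n - 2) * 180 / n.
Setting this equal to 120:
(n - 2) * 180 / n = 120
Each exterior angle = 180 - 120 = 60 degrees.
Since exterior angles sum to 360: n = 360 / 60 = 6.

6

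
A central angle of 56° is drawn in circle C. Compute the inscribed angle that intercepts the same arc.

An inscribed angle intercepts an arc from a point on the circle, while the central angle intercepts the same arc from the center.
The inscribed angle is always half the central angle: 56° / 2 = 28°.

28°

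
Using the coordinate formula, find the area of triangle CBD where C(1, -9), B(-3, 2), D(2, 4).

Shoelace: Area = (1/2)|1(2-4) + -3(4--9) + 2(-9-2)| = (1/2)(63) = 63/2

63/2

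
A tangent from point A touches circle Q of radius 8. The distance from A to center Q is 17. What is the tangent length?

Let T be the point of tangency. Then QT ⊥ AT (radius ⊥ tangent).
In right triangle QTA: QA² = QT² + AT²
17² = 8² + AT²
AT² = 225, AT = 15

15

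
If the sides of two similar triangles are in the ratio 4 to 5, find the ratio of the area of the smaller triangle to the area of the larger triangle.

Area scales with the square of linear dimensions. If every length is multiplied by 4/5, then the area is multiplied by (4/5)^2 = 16/25.
The area ratio is 16:25.

16:25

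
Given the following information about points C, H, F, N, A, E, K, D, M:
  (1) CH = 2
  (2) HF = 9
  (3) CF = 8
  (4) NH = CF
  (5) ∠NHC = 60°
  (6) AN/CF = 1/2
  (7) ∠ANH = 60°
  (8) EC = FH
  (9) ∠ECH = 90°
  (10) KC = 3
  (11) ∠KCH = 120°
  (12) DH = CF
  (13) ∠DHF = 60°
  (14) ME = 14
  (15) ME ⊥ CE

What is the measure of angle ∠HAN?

From the given relations: AN = 1/2·CF = 1/2·8 = 4; NH = CF = 8.
Step 1: By the law of cosines on triangle ANH: AH² = 4² + 8² − 2·4·8·cos(60°) = 48, so AH = 4·√3.
Step 2: By the inverse law of cosines on triangle HAN: cos(∠HAN) = ((4·√3)² + 4² − 8²) / (2·4·√3·4) = 0/55.43 = 0, so ∠HAN = 90°.

Therefore, the measure of angle ∠HAN = 90°.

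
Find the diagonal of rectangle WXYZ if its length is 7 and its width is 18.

Using the Pythagorean theorem:
d² = 7² + 18² = 49 + 324 = 373
d = sqrt(373)

sqrt(373)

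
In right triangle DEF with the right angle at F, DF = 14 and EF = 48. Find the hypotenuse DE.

By the Pythagorean theorem: DE^2 = DF^2 + EF^2
DE^2 = 14^2 + 48^2 = 196 + 2304 = 2500
DE = sqrt(2500) = 50

50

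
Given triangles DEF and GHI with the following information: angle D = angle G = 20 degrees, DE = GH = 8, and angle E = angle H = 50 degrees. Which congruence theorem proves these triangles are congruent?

The given information provides:
angle D = angle G = 20 degrees, DE = GH = 8, and angle E = angle H = 50 degrees
This matches the ASA congruence theorem.
Two pairs of corresponding angles and the included side are equal (Angle-Side-Angle).

ASA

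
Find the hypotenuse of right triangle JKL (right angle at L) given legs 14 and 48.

In a right triangle, the square of the hypotenuse equals the sum of the squares of the two legs.
The legs are 14 and 48, so the hypotenuse = sqrt(196 + 2304) = sqrt(2500) = 50.

50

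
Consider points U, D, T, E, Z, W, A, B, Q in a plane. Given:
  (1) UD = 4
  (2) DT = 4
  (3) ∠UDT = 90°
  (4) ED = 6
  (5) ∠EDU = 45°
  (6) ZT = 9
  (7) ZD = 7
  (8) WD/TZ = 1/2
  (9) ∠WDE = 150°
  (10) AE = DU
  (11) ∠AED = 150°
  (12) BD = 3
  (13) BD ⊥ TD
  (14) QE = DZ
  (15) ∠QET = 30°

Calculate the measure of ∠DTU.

Step 1: By the law of cosines on triangle TDU: TU² = 4² + 4² − 2·4·4·cos(90°) = 32, so TU = 4·√2.
Step 2: By the inverse law of cosines on triangle DTU: cos(∠DTU) = (4² + (4·√2)² − 4²) / (2·4·4·√2) = 32/45.25 = 0.7071, so ∠DTU = 45°.

Therefore, the measure of angle ∠DTU = 45°.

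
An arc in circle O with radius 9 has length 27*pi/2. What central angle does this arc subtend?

The full circumference is 2πr = 18*pi.
The arc is 27*pi/2 / 18*pi = 3/4 of the full circle.
So the central angle = 3/4 × 360° = 270°.

270°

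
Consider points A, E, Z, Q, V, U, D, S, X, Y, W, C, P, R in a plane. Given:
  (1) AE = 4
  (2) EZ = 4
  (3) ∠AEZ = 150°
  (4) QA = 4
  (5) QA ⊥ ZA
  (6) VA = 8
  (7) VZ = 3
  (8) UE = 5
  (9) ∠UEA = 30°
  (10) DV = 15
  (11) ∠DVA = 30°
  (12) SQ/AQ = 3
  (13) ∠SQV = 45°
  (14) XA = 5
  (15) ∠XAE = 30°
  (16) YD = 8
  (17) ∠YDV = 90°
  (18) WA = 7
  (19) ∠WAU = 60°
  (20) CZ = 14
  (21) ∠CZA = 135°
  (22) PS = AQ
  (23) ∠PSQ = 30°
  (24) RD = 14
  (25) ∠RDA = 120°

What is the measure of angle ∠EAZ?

Step 1: By the law of cosines on triangle AEZ: AZ² = 4² + 4² − 2·4·4·cos(150°) = 59.71, so AZ ≈ 7.73.
Step 2: By the inverse law of cosines on triangle EAZ: cos(∠EAZ) = (4² + 7.73² − 4²) / (2·4·7.73) = 59.71/61.82 = 0.9659, so ∠EAZ = 15°.

Therefore, the measure of angle ∠EAZ = 15°.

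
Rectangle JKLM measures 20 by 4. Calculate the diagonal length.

Using the Pythagorean theorem:
d² = 20² + 4² = 400 + 16 = 416
d = sqrt(416) = 4*sqrt(26)

4*sqrt(26)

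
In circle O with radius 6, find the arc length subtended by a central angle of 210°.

Arc length = 2π(6)(7/12) = 7*pi

7*pi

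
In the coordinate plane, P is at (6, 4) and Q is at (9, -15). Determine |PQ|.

The horizontal distance is |9 - 6| = 3 and the vertical distance is |-15 - 4| = 19.
By the Pythagorean theorem, d = sqrt(3^2 + 19^2) = sqrt(370).

sqrt(370)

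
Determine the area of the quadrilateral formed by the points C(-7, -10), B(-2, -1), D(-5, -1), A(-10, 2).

Shoelace: sum of cross terms = 78, Area = (1/2)|78| = 39

39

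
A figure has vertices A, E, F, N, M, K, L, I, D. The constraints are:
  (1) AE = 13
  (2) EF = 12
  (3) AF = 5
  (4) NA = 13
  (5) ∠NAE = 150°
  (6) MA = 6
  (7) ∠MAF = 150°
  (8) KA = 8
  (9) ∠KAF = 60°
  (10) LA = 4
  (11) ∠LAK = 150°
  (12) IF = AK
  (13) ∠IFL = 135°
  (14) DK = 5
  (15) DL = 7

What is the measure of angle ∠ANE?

Step 1: By the law of cosines on triangle NAE: NE² = 13² + 13² − 2·13·13·cos(150°) = 630.72, so NE ≈ 25.11.
Step 2: By the inverse law of cosines on triangle ANE: cos(∠ANE) = (13² + 25.11² − 13²) / (2·13·25.11) = 630.72/652.97 = 0.9659, so ∠ANE = 15°.

Therefore, the measure of angle ∠ANE = 15°.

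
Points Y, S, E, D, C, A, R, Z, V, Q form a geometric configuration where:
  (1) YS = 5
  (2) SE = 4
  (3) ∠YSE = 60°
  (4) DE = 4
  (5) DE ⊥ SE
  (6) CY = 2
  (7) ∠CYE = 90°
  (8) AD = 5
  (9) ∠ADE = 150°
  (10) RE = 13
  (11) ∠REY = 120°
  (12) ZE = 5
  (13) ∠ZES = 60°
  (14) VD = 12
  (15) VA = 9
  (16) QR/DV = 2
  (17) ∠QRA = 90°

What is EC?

Step 1: By the law of cosines on triangle ESY: EY² = 4² + 5² − 2·4·5·cos(60°) = 21, so EY = √21.
Step 2: By the law of cosines on triangle EYC: EC² = √21² + 2² − 2·√21·2·cos(90°) = 25, so EC = 5.

Therefore, the length of EC = 5.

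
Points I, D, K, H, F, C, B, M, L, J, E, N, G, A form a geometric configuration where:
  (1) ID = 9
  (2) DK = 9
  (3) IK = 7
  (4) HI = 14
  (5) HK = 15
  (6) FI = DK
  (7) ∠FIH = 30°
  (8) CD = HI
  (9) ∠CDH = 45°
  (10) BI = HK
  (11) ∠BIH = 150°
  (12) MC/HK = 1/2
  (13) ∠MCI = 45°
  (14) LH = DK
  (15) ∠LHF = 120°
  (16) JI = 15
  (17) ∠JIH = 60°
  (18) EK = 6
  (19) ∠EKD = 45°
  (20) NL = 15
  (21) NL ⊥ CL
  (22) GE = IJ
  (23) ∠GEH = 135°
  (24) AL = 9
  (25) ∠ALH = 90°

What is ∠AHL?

From the given relations: LH = DK = 9.
Step 1: By the law of cosines on triangle HLA: HA² = 9² + 9² − 2·9·9·cos(90°) = 162, so HA = 9·√2.
Step 2: By the inverse law of cosines on triangle AHL: cos(∠AHL) = ((9·√2)² + 9² − 9²) / (2·9·√2·9) = 162/229.1 = 0.7071, so ∠AHL = 45°.

Therefore, the measure of angle ∠AHL = 45°.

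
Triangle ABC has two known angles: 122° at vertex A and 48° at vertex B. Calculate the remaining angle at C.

The interior angles sum to 180°: angle C = 180 - 122 - 48 = 10°.
The triangle is obtuse (angles 122°, 48°, 10°).

10 degrees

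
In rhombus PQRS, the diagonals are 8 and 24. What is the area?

Area of a rhombus = (d1 * d2) / 2
Area = (8 * 24) / 2
Area = 192 / 2
Area = 96

96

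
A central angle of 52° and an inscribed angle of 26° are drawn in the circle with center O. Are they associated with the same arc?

By the inscribed angle theorem, if both angles subtend the same arc, the inscribed angle must be half the central angle.
Half of 52° = 26°, which equals the given inscribed angle of 26°.
Therefore, yes, they correspond to the same arc.

Yes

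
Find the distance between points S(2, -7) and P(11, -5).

d = sqrt((9)^2 + (2)^2) = sqrt(85)

sqrt(85)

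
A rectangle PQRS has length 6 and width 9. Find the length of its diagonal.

d = sqrt(6^2 + 9^2) = sqrt(117) = 3*sqrt(13)

3*sqrt(13)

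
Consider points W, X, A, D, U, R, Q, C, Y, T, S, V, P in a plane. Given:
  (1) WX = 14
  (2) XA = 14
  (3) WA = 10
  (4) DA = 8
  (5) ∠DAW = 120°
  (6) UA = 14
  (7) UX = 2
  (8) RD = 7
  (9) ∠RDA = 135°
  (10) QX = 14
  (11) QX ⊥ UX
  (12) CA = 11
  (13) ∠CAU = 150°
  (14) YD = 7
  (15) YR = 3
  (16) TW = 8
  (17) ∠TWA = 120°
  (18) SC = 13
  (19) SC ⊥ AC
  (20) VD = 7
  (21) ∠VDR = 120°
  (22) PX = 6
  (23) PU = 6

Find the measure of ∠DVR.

Step 1: By the law of cosines on triangle VDR: VR² = 7² + 7² − 2·7·7·cos(120°) = 147, so VR = 7·√3.
Step 2: By the inverse law of cosines on triangle DVR: cos(∠DVR) = (7² + (7·√3)² − 7²) / (2·7·7·√3) = 147/169.74 = 0.866, so ∠DVR = 30°.

Therefore, the measure of angle ∠DVR = 30°.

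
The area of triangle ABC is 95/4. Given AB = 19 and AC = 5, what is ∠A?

From the SAS area formula Area = (1/2)ab sin(C), rearranging gives sin(C) = 2*Area/(ab).
sin(C) = 2 * 95/4 / (95) = 1/2.
Therefore C = arcsin(1/2) = 30°.
Since sin(180° - C) = sin(C), the obtuse angle 150° gives the same area, so C = 30° or C = 150°.

30° or 150°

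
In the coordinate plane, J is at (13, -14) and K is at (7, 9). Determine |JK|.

d = sqrt((7 - 13)^2 + (9 - -14)^2)
d = sqrt(-6^2 + 23^2)
d = sqrt(36 + 529)
d = sqrt(565)

sqrt(565)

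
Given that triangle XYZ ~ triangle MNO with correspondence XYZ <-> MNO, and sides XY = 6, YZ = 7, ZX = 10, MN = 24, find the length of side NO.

k = 24/6 = 4. NO = 4 * 7 = 28.

28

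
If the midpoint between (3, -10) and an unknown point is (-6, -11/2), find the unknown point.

Using the midpoint formula: M = ((x1 + x2)/2, (y1 + y2)/2)
We know M = (-6, -11/2) and Q = (3, -10)
For x: -6 = (3 + x2)/2, so x2 = 2*-6 - 3 = -15
For y: -11/2 = (-10 + y2)/2, so y2 = 2*-11/2 - -10 = -1
S = (-15, -1)

(-15, -1)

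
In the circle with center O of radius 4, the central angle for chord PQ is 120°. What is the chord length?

Chord = 2(4) sin(60°) = 4*sqrt(3)

4*sqrt(3)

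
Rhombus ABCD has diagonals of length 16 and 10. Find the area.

Area = (16 * 10) / 2 = 160 / 2 = 80

80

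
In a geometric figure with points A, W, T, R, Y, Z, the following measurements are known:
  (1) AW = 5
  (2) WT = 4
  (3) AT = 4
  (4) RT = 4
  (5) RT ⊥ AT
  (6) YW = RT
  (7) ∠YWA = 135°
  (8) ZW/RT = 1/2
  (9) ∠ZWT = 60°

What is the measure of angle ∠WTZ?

From the given relations: ZW = 1/2·RT = 1/2·4 = 2.
Step 1: By the law of cosines on triangle TWZ: TZ² = 4² + 2² − 2·4·2·cos(60°) = 12, so TZ = 2·√3.
Step 2: By the inverse law of cosines on triangle WTZ: cos(∠WTZ) = (4² + (2·√3)² − 2²) / (2·4·2·√3) = 24/27.71 = 0.866, so ∠WTZ = 30°.

Therefore, the measure of angle ∠WTZ = 30°.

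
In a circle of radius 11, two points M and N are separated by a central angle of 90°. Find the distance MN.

Chord = 2(11) sin(45°) = 11*sqrt(2)

11*sqrt(2)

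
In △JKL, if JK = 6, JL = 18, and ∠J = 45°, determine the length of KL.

By the law of cosines: KL^2 = JK^2 + JL^2 - 2*JK*JL*cos(J)
KL^2 = 6^2 + 18^2 - 2*6*18*cos(45°)
KL^2 = 36 + 324 - 216*(sqrt(2)/2)
KL^2 = 360 - 108*sqrt(2)
KL = 6*sqrt(10 - 3*sqrt(2))

6*sqrt(10 - 3*sqrt(2))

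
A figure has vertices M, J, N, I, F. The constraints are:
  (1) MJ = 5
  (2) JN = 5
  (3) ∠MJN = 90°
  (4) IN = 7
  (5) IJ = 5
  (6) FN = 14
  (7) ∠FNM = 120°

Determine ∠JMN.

Step 1: By the law of cosines on triangle MJN: MN² = 5² + 5² − 2·5·5·cos(90°) = 50, so MN = 5·√2.
Step 2: By the inverse law of cosines on triangle JMN: cos(∠JMN) = (5² + (5·√2)² − 5²) / (2·5·5·√2) = 50/70.71 = 0.7071, so ∠JMN = 45°.

Therefore, the measure of angle ∠JMN = 45°.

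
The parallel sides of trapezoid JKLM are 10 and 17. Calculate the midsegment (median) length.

The midsegment (median) of a trapezoid connects the midpoints of the non-parallel sides.
Its length is the average of the two bases: (10 + 17) / 2 = 27/2.

27/2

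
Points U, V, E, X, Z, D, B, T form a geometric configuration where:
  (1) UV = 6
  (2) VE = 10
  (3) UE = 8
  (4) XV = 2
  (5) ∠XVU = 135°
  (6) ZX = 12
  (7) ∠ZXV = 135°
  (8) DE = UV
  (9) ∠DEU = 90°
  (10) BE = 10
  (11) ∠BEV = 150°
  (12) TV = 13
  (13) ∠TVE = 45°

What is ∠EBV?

Step 1: By the law of cosines on triangle BEV: BV² = 10² + 10² − 2·10·10·cos(150°) = 373.21, so BV ≈ 19.32.
Step 2: By the inverse law of cosines on triangle EBV: cos(∠EBV) = (10² + 19.32² − 10²) / (2·10·19.32) = 373.21/386.37 = 0.9659, so ∠EBV = 15°.

Therefore, the measure of angle ∠EBV = 15°.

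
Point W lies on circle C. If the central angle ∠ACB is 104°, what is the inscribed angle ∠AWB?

Inscribed angle = 104° / 2 = 52° (inscribed angle theorem).

52°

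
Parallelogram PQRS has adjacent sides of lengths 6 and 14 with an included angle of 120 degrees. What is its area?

Area = 6 * 14 * sin(120°) = 84 * sqrt(3)/2 = 42*sqrt(3)

42*sqrt(3)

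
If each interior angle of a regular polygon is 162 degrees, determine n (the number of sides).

Exterior angle = 180 - 162 = 18. n = 360 / 18 = 20.

20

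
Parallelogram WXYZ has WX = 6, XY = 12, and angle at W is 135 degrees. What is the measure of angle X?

Opposite sides of a parallelogram are parallel, so consecutive angles form co-interior angles on a transversal.
Co-interior angles sum to 180°, giving angle X = 180 - 135 = 45 degrees.

45 degrees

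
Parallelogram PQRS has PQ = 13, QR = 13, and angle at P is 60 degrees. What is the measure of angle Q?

In a parallelogram, consecutive angles are supplementary (sum to 180°).
angle Q = 180 - angle P
angle Q = 180 - 60
angle Q = 120 degrees

120 degrees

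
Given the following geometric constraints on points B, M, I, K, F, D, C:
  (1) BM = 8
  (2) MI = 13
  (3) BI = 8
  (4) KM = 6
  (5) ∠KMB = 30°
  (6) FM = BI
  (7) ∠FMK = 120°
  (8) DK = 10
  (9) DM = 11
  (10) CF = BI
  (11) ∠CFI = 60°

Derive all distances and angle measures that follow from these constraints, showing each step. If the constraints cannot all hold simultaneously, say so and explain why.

The constraints are consistent.

From the given relations:
  FM = BI = 8
  CF = BI = 8

Step 1: From BM = 8, MK = 6, and ∠BMK = 30°, by the law of cosines:
  BK² = BM² + MK² - 2·BM·MK·cos(30°) = 64 + 36 - 83.14 = 16.86
  BK ≈ 4.11

Step 2: From KM = 6, MF = 8, and ∠KMF = 120°, by the law of cosines:
  KF² = KM² + MF² - 2·KM·MF·cos(120°) = 36 + 64 + 48 = 148
  KF = 2·√37

Step 3: From BI = 8, BM = 8, IM = 13, by the inverse law of cosines:
  cos(∠IBM) = (BI² + BM² - IM²) / (2·BI·BM)
  ∠IBM = 108.68°

Step 4: From MB = 8, MI = 13, BI = 8, by the inverse law of cosines:
  cos(∠BMI) = (MB² + MI² - BI²) / (2·MB·MI)
  ∠BMI = 35.66°

Step 5: From MD = 11, MK = 6, DK = 10, by the inverse law of cosines:
  cos(∠DMK) = (MD² + MK² - DK²) / (2·MD·MK)
  ∠DMK = 64.42°

Step 6: From IB = 8, IM = 13, BM = 8, by the inverse law of cosines:
  cos(∠BIM) = (IB² + IM² - BM²) / (2·IB·IM)
  ∠BIM = 35.66°

Step 7: From KD = 10, KM = 6, DM = 11, by the inverse law of cosines:
  cos(∠DKM) = (KD² + KM² - DM²) / (2·KD·KM)
  ∠DKM = 82.82°

Step 8: From DK = 10, DM = 11, KM = 6, by the inverse law of cosines:
  cos(∠KDM) = (DK² + DM² - KM²) / (2·DK·DM)
  ∠KDM = 32.76°

Step 9: From BK = 4.11, BM = 8, KM = 6, by the inverse law of cosines:
  cos(∠KBM) = (BK² + BM² - KM²) / (2·BK·BM)
  ∠KBM = 46.94°

Step 10: From KB = 4.11, KM = 6, BM = 8, by the inverse law of cosines:
  cos(∠BKM) = (KB² + KM² - BM²) / (2·KB·KM)
  ∠BKM = 103.06°

Step 11: From KF = 2·√37, KM = 6, FM = 8, by the inverse law of cosines:
  cos(∠FKM) = (KF² + KM² - FM²) / (2·KF·KM)
  ∠FKM = 34.72°

Step 12: From FK = 2·√37, FM = 8, KM = 6, by the inverse law of cosines:
  cos(∠KFM) = (FK² + FM² - KM²) / (2·FK·FM)
  ∠KFM = 25.28°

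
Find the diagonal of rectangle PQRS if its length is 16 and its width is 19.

d = sqrt(16^2 + 19^2) = sqrt(617)

sqrt(617)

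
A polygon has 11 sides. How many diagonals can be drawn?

Total line segments between 11 vertices = C(11,2) = 55.
Subtract the 11 sides: 55 - 11 = 44 diagonals.

44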